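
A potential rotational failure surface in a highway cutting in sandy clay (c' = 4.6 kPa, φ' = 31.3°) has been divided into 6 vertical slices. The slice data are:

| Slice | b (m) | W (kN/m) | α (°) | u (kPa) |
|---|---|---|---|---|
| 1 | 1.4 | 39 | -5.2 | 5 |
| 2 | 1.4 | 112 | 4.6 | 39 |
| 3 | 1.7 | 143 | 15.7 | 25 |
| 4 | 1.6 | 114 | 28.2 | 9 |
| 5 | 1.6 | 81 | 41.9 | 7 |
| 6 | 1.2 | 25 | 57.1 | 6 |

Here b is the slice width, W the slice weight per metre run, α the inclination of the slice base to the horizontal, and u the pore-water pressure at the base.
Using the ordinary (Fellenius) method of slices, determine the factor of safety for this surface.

Ordinary method of slices: FS = Σ[c'·Δl_i + (W_i cosα_i − u_i·Δl_i)·tanφ'] / Σ W_i sinα_i, with Δl_i = b_i / cosα_i.
Slice 1: Δl = 1.4/cos(-5.2°) = 1.406 m; N'_1 = 39·cos(-5.2°) − 5·1.406 = 31.8; c'Δl = 6.47; W sinα = -3.5
Slice 2: Δl = 1.4/cos4.6° = 1.405 m; N'_2 = 112·cos4.6° − 39·1.405 = 56.9; c'Δl = 6.46; W sinα = 9.0
Slice 3: Δl = 1.7/cos15.7° = 1.766 m; N'_3 = 143·cos15.7° − 25·1.766 = 93.5; c'Δl = 8.12; W sinα = 38.7
Slice 4: Δl = 1.6/cos28.2° = 1.815 m; N'_4 = 114·cos28.2° − 9·1.815 = 84.1; c'Δl = 8.35; W sinα = 53.9
Slice 5: Δl = 1.6/cos41.9° = 2.150 m; N'_5 = 81·cos41.9° − 7·2.150 = 45.2; c'Δl = 9.89; W sinα = 54.1
Slice 6: Δl = 1.2/cos57.1° = 2.209 m; N'_6 = 25·cos57.1° − 6·2.209 = 0.3; c'Δl = 10.16; W sinα = 21.0
Σc'Δl = 49.5 kN/m; ΣN' = 311.9 kN/m; ΣW sinα = 173.1 kN/m
Resisting = 49.5 + 311.9·tan31.3° = 49.5 + 189.6 = 239.1 kN/m
FS = 239.1 / 173.1 = 1.381

FS = 1.38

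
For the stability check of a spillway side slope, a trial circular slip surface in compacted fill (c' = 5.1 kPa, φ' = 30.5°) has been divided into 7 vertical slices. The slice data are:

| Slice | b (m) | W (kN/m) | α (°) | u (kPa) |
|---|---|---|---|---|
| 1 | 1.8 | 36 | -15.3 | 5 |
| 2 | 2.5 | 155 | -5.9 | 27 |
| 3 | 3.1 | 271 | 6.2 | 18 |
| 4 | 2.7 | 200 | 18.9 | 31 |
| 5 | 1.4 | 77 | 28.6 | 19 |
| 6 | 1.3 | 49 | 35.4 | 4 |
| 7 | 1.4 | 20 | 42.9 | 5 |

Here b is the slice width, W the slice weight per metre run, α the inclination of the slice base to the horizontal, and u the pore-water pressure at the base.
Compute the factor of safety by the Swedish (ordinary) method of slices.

Ordinary method of slices: FS = Σ[c'·Δl_i + (W_i cosα_i − u_i·Δl_i)·tanφ'] / Σ W_i sinα_i, with Δl_i = b_i / cosα_i.
Slice 1: Δl = 1.8/cos(-15.3°) = 1.866 m; N'_1 = 36·cos(-15.3°) − 5·1.866 = 25.4; c'Δl = 9.52; W sinα = -9.5
Slice 2: Δl = 2.5/cos(-5.9°) = 2.513 m; N'_2 = 155·cos(-5.9°) − 27·2.513 = 86.3; c'Δl = 12.82; W sinα = -15.9
Slice 3: Δl = 3.1/cos6.2° = 3.118 m; N'_3 = 271·cos6.2° − 18·3.118 = 213.3; c'Δl = 15.90; W sinα = 29.3
Slice 4: Δl = 2.7/cos18.9° = 2.854 m; N'_4 = 200·cos18.9° − 31·2.854 = 100.7; c'Δl = 14.55; W sinα = 64.8
Slice 5: Δl = 1.4/cos28.6° = 1.595 m; N'_5 = 77·cos28.6° − 19·1.595 = 37.3; c'Δl = 8.13; W sinα = 36.9
Slice 6: Δl = 1.3/cos35.4° = 1.595 m; N'_6 = 49·cos35.4° − 4·1.595 = 33.6; c'Δl = 8.13; W sinα = 28.4
Slice 7: Δl = 1.4/cos42.9° = 1.911 m; N'_7 = 20·cos42.9° − 5·1.911 = 5.1; c'Δl = 9.75; W sinα = 13.6
Σc'Δl = 78.8 kN/m; ΣN' = 501.7 kN/m; ΣW sinα = 147.5 kN/m
Resisting = 78.8 + 501.7·tan30.5° = 78.8 + 295.5 = 374.3 kN/m
FS = 374.3 / 147.5 = 2.538

FS = 2.54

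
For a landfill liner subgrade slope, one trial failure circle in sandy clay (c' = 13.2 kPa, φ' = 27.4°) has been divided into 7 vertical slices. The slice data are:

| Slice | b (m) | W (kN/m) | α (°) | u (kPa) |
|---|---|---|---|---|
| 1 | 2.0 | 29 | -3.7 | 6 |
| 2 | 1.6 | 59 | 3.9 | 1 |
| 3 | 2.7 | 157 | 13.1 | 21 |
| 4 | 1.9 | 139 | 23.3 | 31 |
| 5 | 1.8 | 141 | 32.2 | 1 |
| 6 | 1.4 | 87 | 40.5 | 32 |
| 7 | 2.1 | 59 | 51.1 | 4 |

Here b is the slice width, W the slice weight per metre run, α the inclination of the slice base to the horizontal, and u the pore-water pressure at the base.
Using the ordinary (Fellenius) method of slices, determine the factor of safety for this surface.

Ordinary method of slices: FS = Σ[c'·Δl_i + (W_i cosα_i − u_i·Δl_i)·tanφ'] / Σ W_i sinα_i, with Δl_i = b_i / cosα_i.
Slice 1: Δl = 2.0/cos(-3.7°) = 2.004 m; N'_1 = 29·cos(-3.7°) − 6·2.004 = 16.9; c'Δl = 26.46; W sinα = -1.9
Slice 2: Δl = 1.6/cos3.9° = 1.604 m; N'_2 = 59·cos3.9° − 1·1.604 = 57.3; c'Δl = 21.17; W sinα = 4.0
Slice 3: Δl = 2.7/cos13.1° = 2.772 m; N'_3 = 157·cos13.1° − 21·2.772 = 94.7; c'Δl = 36.59; W sinα = 35.6
Slice 4: Δl = 1.9/cos23.3° = 2.069 m; N'_4 = 139·cos23.3° − 31·2.069 = 63.5; c'Δl = 27.31; W sinα = 55.0
Slice 5: Δl = 1.8/cos32.2° = 2.127 m; N'_5 = 141·cos32.2° − 1·2.127 = 117.2; c'Δl = 28.08; W sinα = 75.1
Slice 6: Δl = 1.4/cos40.5° = 1.841 m; N'_6 = 87·cos40.5° − 32·1.841 = 7.2; c'Δl = 24.30; W sinα = 56.5
Slice 7: Δl = 2.1/cos51.1° = 3.344 m; N'_7 = 59·cos51.1° − 4·3.344 = 23.7; c'Δl = 44.14; W sinα = 45.9
Σc'Δl = 208.0 kN/m; ΣN' = 380.5 kN/m; ΣW sinα = 270.3 kN/m
Resisting = 208.0 + 380.5·tan27.4° = 208.0 + 197.2 = 405.3 kN/m
FS = 405.3 / 270.3 = 1.500

FS = 1.50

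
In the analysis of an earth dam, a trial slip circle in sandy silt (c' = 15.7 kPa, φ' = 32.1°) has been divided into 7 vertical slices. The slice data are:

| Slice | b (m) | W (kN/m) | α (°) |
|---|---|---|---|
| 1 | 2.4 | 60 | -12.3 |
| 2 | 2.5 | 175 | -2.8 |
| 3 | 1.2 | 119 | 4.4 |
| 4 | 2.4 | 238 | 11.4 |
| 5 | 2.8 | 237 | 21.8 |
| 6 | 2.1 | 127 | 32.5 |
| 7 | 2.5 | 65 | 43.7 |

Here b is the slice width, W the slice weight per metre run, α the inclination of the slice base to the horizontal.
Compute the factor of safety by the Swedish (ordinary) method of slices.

FS = 3.72

Ordinary method of slices: FS = Σ[c'·Δl_i + (W_i cosα_i)·tanφ'] / Σ W_i sinα_i, with Δl_i = b_i / cosα_i.
Slice 1: Δl = 2.4/cos(-12.3°) = 2.456 m; N'_1 = 60·cos(-12.3°) = 58.6; c'Δl = 38.57; W sinα = -12.8
Slice 2: Δl = 2.5/cos(-2.8°) = 2.503 m; N'_2 = 175·cos(-2.8°) = 174.8; c'Δl = 39.30; W sinα = -8.5
Slice 3: Δl = 1.2/cos4.4° = 1.204 m; N'_3 = 119·cos4.4° = 118.6; c'Δl = 18.90; W sinα = 9.1
Slice 4: Δl = 2.4/cos11.4° = 2.448 m; N'_4 = 238·cos11.4° = 233.3; c'Δl = 38.44; W sinα = 47.0
Slice 5: Δl = 2.8/cos21.8° = 3.016 m; N'_5 = 237·cos21.8° = 220.1; c'Δl = 47.35; W sinα = 88.0
Slice 6: Δl = 2.1/cos32.5° = 2.490 m; N'_6 = 127·cos32.5° = 107.1; c'Δl = 39.09; W sinα = 68.2
Slice 7: Δl = 2.5/cos43.7° = 3.458 m; N'_7 = 65·cos43.7° = 47.0; c'Δl = 54.29; W sinα = 44.9
Σc'Δl = 275.9 kN/m; ΣN' = 959.5 kN/m; ΣW sinα = 236.0 kN/m
Resisting = 275.9 + 959.5·tan32.1° = 275.9 + 601.9 = 877.8 kN/m
FS = 877.8 / 236.0 = 3.720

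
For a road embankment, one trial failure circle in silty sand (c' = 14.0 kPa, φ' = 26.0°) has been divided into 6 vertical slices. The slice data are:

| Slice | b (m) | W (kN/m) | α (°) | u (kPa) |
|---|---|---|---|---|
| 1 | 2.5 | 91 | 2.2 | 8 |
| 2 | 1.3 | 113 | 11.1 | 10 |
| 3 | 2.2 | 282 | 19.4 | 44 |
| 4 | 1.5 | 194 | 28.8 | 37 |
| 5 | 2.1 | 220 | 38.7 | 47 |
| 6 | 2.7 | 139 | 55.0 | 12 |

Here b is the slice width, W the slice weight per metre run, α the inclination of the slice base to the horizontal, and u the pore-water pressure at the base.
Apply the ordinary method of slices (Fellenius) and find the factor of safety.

Ordinary method of slices: FS = Σ[c'·Δl_i + (W_i cosα_i − u_i·Δl_i)·tanφ'] / Σ W_i sinα_i, with Δl_i = b_i / cosα_i.
Slice 1: Δl = 2.5/cos2.2° = 2.502 m; N'_1 = 91·cos2.2° − 8·2.502 = 70.9; c'Δl = 35.03; W sinα = 3.5
Slice 2: Δl = 1.3/cos11.1° = 1.325 m; N'_2 = 113·cos11.1° − 10·1.325 = 97.6; c'Δl = 18.55; W sinα = 21.8
Slice 3: Δl = 2.2/cos19.4° = 2.332 m; N'_3 = 282·cos19.4° − 44·2.332 = 163.4; c'Δl = 32.65; W sinα = 93.7
Slice 4: Δl = 1.5/cos28.8° = 1.712 m; N'_4 = 194·cos28.8° − 37·1.712 = 106.7; c'Δl = 23.96; W sinα = 93.5
Slice 5: Δl = 2.1/cos38.7° = 2.691 m; N'_5 = 220·cos38.7° − 47·2.691 = 45.2; c'Δl = 37.67; W sinα = 137.6
Slice 6: Δl = 2.7/cos55.0° = 4.707 m; N'_6 = 139·cos55.0° − 12·4.707 = 23.2; c'Δl = 65.90; W sinα = 113.9
Σc'Δl = 213.8 kN/m; ΣN' = 507.1 kN/m; ΣW sinα = 463.8 kN/m
Resisting = 213.8 + 507.1·tan26.0° = 213.8 + 247.3 = 461.1 kN/m
FS = 461.1 / 463.8 = 0.994

FS = 0.99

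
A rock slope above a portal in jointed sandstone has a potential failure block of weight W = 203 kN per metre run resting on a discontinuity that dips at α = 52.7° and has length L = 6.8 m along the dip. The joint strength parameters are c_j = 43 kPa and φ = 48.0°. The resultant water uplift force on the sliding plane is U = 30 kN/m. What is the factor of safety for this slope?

FS = 2.45

Resolving the block weight along and normal to the plane and applying the Mohr–Coulomb strength on the joint:
N' = W cosα − U = 203·cos52.7° − 30 = 93.0 kN/m
Driving force T = W sinα = 203·sin52.7° = 161.5 kN/m
Resisting force R = c_j·L + N'·tanφ = 43·6.8 + 93.0·tan48.0° = 292.4 + 103.3 = 395.7 kN/m
FS = R / T = 395.7 / 161.5 = 2.450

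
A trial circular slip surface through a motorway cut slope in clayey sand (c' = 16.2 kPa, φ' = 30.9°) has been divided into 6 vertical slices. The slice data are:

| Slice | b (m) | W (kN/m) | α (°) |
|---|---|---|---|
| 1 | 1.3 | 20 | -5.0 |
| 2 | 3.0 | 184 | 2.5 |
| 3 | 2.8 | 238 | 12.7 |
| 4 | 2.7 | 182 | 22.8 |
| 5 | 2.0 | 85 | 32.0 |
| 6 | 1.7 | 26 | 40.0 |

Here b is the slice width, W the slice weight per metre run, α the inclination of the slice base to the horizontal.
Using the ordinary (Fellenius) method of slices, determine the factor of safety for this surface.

Ordinary method of slices: FS = Σ[c'·Δl_i + (W_i cosα_i)·tanφ'] / Σ W_i sinα_i, with Δl_i = b_i / cosα_i.
Slice 1: Δl = 1.3/cos(-5.0°) = 1.305 m; N'_1 = 20·cos(-5.0°) = 19.9; c'Δl = 21.14; W sinα = -1.7
Slice 2: Δl = 3.0/cos2.5° = 3.003 m; N'_2 = 184·cos2.5° = 183.8; c'Δl = 48.65; W sinα = 8.0
Slice 3: Δl = 2.8/cos12.7° = 2.870 m; N'_3 = 238·cos12.7° = 232.2; c'Δl = 46.50; W sinα = 52.3
Slice 4: Δl = 2.7/cos22.8° = 2.929 m; N'_4 = 182·cos22.8° = 167.8; c'Δl = 47.45; W sinα = 70.5
Slice 5: Δl = 2.0/cos32.0° = 2.358 m; N'_5 = 85·cos32.0° = 72.1; c'Δl = 38.21; W sinα = 45.0
Slice 6: Δl = 1.7/cos40.0° = 2.219 m; N'_6 = 26·cos40.0° = 19.9; c'Δl = 35.95; W sinα = 16.7
Σc'Δl = 237.9 kN/m; ΣN' = 695.7 kN/m; ΣW sinα = 190.9 kN/m
Resisting = 237.9 + 695.7·tan30.9° = 237.9 + 416.4 = 654.3 kN/m
FS = 654.3 / 190.9 = 3.427

FS = 3.43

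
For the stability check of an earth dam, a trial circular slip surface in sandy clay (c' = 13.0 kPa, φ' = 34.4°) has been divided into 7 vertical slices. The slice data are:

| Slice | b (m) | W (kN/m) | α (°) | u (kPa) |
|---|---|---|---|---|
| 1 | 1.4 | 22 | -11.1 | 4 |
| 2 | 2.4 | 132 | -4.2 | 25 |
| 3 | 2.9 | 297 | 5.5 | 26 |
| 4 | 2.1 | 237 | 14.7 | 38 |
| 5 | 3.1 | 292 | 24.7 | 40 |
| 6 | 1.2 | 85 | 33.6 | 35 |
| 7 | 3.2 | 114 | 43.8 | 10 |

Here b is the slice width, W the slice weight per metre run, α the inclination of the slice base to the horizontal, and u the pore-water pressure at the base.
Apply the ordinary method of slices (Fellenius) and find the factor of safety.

Ordinary method of slices: FS = Σ[c'·Δl_i + (W_i cosα_i − u_i·Δl_i)·tanφ'] / Σ W_i sinα_i, with Δl_i = b_i / cosα_i.
Slice 1: Δl = 1.4/cos(-11.1°) = 1.427 m; N'_1 = 22·cos(-11.1°) − 4·1.427 = 15.9; c'Δl = 18.55; W sinα = -4.2
Slice 2: Δl = 2.4/cos(-4.2°) = 2.406 m; N'_2 = 132·cos(-4.2°) − 25·2.406 = 71.5; c'Δl = 31.28; W sinα = -9.7
Slice 3: Δl = 2.9/cos5.5° = 2.913 m; N'_3 = 297·cos5.5° − 26·2.913 = 219.9; c'Δl = 37.87; W sinα = 28.5
Slice 4: Δl = 2.1/cos14.7° = 2.171 m; N'_4 = 237·cos14.7° − 38·2.171 = 146.7; c'Δl = 28.22; W sinα = 60.1
Slice 5: Δl = 3.1/cos24.7° = 3.412 m; N'_5 = 292·cos24.7° − 40·3.412 = 128.8; c'Δl = 44.36; W sinα = 122.0
Slice 6: Δl = 1.2/cos33.6° = 1.441 m; N'_6 = 85·cos33.6° − 35·1.441 = 20.4; c'Δl = 18.73; W sinα = 47.0
Slice 7: Δl = 3.2/cos43.8° = 4.434 m; N'_7 = 114·cos43.8° − 10·4.434 = 37.9; c'Δl = 57.64; W sinα = 78.9
Σc'Δl = 236.7 kN/m; ΣN' = 641.1 kN/m; ΣW sinα = 322.7 kN/m
Resisting = 236.7 + 641.1·tan34.4° = 236.7 + 439.0 = 675.6 kN/m
FS = 675.6 / 322.7 = 2.094

FS = 2.09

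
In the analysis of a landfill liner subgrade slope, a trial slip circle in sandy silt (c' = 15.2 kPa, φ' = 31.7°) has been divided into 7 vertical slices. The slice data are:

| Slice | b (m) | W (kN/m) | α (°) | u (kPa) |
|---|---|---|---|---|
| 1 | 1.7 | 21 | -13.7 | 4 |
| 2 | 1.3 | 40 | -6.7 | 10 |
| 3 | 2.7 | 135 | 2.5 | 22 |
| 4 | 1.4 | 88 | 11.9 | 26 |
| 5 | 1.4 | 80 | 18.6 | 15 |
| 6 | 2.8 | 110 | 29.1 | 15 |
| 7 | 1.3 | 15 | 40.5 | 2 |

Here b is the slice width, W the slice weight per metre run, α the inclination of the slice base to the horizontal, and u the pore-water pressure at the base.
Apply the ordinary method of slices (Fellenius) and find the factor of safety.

Ordinary method of slices: FS = Σ[c'·Δl_i + (W_i cosα_i − u_i·Δl_i)·tanφ'] / Σ W_i sinα_i, with Δl_i = b_i / cosα_i.
Slice 1: Δl = 1.7/cos(-13.7°) = 1.750 m; N'_1 = 21·cos(-13.7°) − 4·1.750 = 13.4; c'Δl = 26.60; W sinα = -5.0
Slice 2: Δl = 1.3/cos(-6.7°) = 1.309 m; N'_2 = 40·cos(-6.7°) − 10·1.309 = 26.6; c'Δl = 19.90; W sinα = -4.7
Slice 3: Δl = 2.7/cos2.5° = 2.703 m; N'_3 = 135·cos2.5° − 22·2.703 = 75.4; c'Δl = 41.08; W sinα = 5.9
Slice 4: Δl = 1.4/cos11.9° = 1.431 m; N'_4 = 88·cos11.9° − 26·1.431 = 48.9; c'Δl = 21.75; W sinα = 18.1
Slice 5: Δl = 1.4/cos18.6° = 1.477 m; N'_5 = 80·cos18.6° − 15·1.477 = 53.7; c'Δl = 22.45; W sinα = 25.5
Slice 6: Δl = 2.8/cos29.1° = 3.204 m; N'_6 = 110·cos29.1° − 15·3.204 = 48.0; c'Δl = 48.71; W sinα = 53.5
Slice 7: Δl = 1.3/cos40.5° = 1.710 m; N'_7 = 15·cos40.5° − 2·1.710 = 8.0; c'Δl = 25.99; W sinα = 9.7
Σc'Δl = 206.5 kN/m; ΣN' = 274.1 kN/m; ΣW sinα = 103.1 kN/m
Resisting = 206.5 + 274.1·tan31.7° = 206.5 + 169.3 = 375.7 kN/m
FS = 375.7 / 103.1 = 3.643

FS = 3.64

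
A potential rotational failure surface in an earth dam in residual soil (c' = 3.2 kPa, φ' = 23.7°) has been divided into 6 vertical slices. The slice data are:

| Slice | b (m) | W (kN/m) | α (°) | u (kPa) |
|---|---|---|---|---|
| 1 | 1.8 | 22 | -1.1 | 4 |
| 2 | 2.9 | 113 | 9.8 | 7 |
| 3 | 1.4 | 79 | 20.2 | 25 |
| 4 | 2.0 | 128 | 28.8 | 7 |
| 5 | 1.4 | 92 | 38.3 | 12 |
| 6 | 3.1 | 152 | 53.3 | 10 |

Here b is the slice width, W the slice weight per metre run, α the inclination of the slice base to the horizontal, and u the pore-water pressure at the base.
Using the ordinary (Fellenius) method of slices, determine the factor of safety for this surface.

Ordinary method of slices: FS = Σ[c'·Δl_i + (W_i cosα_i − u_i·Δl_i)·tanφ'] / Σ W_i sinα_i, with Δl_i = b_i / cosα_i.
Slice 1: Δl = 1.8/cos(-1.1°) = 1.800 m; N'_1 = 22·cos(-1.1°) − 4·1.800 = 14.8; c'Δl = 5.76; W sinα = -0.4
Slice 2: Δl = 2.9/cos9.8° = 2.943 m; N'_2 = 113·cos9.8° − 7·2.943 = 90.8; c'Δl = 9.42; W sinα = 19.2
Slice 3: Δl = 1.4/cos20.2° = 1.492 m; N'_3 = 79·cos20.2° − 25·1.492 = 36.8; c'Δl = 4.77; W sinα = 27.3
Slice 4: Δl = 2.0/cos28.8° = 2.282 m; N'_4 = 128·cos28.8° − 7·2.282 = 96.2; c'Δl = 7.30; W sinα = 61.7
Slice 5: Δl = 1.4/cos38.3° = 1.784 m; N'_5 = 92·cos38.3° − 12·1.784 = 50.8; c'Δl = 5.71; W sinα = 57.0
Slice 6: Δl = 3.1/cos53.3° = 5.187 m; N'_6 = 152·cos53.3° − 10·5.187 = 39.0; c'Δl = 16.60; W sinα = 121.9
Σc'Δl = 49.6 kN/m; ΣN' = 328.3 kN/m; ΣW sinα = 286.6 kN/m
Resisting = 49.6 + 328.3·tan23.7° = 49.6 + 144.1 = 193.7 kN/m
FS = 193.7 / 286.6 = 0.676

FS = 0.68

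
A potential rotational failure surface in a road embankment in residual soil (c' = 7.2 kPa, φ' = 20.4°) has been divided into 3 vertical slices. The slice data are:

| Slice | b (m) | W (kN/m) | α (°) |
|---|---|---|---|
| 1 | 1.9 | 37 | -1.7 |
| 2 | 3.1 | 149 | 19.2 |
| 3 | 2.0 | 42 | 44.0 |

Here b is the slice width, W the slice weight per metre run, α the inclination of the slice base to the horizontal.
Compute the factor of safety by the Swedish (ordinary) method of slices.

Ordinary method of slices: FS = Σ[c'·Δl_i + (W_i cosα_i)·tanφ'] / Σ W_i sinα_i, with Δl_i = b_i / cosα_i.
Slice 1: Δl = 1.9/cos(-1.7°) = 1.901 m; N'_1 = 37·cos(-1.7°) = 37.0; c'Δl = 13.69; W sinα = -1.1
Slice 2: Δl = 3.1/cos19.2° = 3.283 m; N'_2 = 149·cos19.2° = 140.7; c'Δl = 23.63; W sinα = 49.0
Slice 3: Δl = 2.0/cos44.0° = 2.780 m; N'_3 = 42·cos44.0° = 30.2; c'Δl = 20.02; W sinα = 29.2
Σc'Δl = 57.3 kN/m; ΣN' = 207.9 kN/m; ΣW sinα = 77.1 kN/m
Resisting = 57.3 + 207.9·tan20.4° = 57.3 + 77.3 = 134.7 kN/m
FS = 134.7 / 77.1 = 1.747

FS = 1.75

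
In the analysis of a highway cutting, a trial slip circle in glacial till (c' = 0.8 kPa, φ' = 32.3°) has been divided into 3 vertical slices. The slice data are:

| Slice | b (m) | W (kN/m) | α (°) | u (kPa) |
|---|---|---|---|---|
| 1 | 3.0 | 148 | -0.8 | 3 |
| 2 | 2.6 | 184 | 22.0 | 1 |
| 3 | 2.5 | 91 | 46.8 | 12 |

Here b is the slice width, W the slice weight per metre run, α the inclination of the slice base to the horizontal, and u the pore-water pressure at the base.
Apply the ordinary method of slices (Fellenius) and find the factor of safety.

Ordinary method of slices: FS = Σ[c'·Δl_i + (W_i cosα_i − u_i·Δl_i)·tanφ'] / Σ W_i sinα_i, with Δl_i = b_i / cosα_i.
Slice 1: Δl = 3.0/cos(-0.8°) = 3.000 m; N'_1 = 148·cos(-0.8°) − 3·3.000 = 139.0; c'Δl = 2.40; W sinα = -2.1
Slice 2: Δl = 2.6/cos22.0° = 2.804 m; N'_2 = 184·cos22.0° − 1·2.804 = 167.8; c'Δl = 2.24; W sinα = 68.9
Slice 3: Δl = 2.5/cos46.8° = 3.652 m; N'_3 = 91·cos46.8° − 12·3.652 = 18.5; c'Δl = 2.92; W sinα = 66.3
Σc'Δl = 7.6 kN/m; ΣN' = 325.3 kN/m; ΣW sinα = 133.2 kN/m
Resisting = 7.6 + 325.3·tan32.3° = 7.6 + 205.6 = 213.2 kN/m
FS = 213.2 / 133.2 = 1.600

FS = 1.60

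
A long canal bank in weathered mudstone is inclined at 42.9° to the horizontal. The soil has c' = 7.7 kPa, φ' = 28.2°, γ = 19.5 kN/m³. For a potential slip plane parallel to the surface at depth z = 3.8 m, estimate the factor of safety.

FS = 0.79

For an infinite slope with a slip plane parallel to the surface (no pore pressure): FS = [c' + γz cos²β tanφ'] / [γz sinβ cosβ].
γz = 19.5·3.8 = 74.10 kN/m²
Numerator = 7.7 + 74.10·cos²42.9°·tan28.2° = 7.7 + 74.10·0.5366·0.5362 = 29.021 kPa
Denominator = 74.10·sin42.9°·cos42.9° = 74.10·0.6807·0.7325 = 36.951 kPa
FS = 29.021 / 36.951 = 0.785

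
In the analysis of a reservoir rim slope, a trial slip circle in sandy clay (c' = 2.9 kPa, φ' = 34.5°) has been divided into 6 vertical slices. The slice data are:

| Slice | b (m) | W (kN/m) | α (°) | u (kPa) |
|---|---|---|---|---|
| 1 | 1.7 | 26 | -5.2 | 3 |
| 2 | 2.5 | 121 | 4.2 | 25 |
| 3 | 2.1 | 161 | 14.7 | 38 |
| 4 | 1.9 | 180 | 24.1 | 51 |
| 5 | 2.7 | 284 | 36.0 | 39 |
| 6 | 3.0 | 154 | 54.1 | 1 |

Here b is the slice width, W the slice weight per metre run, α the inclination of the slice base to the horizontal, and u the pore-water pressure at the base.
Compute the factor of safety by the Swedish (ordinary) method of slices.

FS = 0.78

Ordinary method of slices: FS = Σ[c'·Δl_i + (W_i cosα_i − u_i·Δl_i)·tanφ'] / Σ W_i sinα_i, with Δl_i = b_i / cosα_i.
Slice 1: Δl = 1.7/cos(-5.2°) = 1.707 m; N'_1 = 26·cos(-5.2°) − 3·1.707 = 20.8; c'Δl = 4.95; W sinα = -2.4
Slice 2: Δl = 2.5/cos4.2° = 2.507 m; N'_2 = 121·cos4.2° − 25·2.507 = 58.0; c'Δl = 7.27; W sinα = 8.9
Slice 3: Δl = 2.1/cos14.7° = 2.171 m; N'_3 = 161·cos14.7° − 38·2.171 = 73.2; c'Δl = 6.30; W sinα = 40.9
Slice 4: Δl = 1.9/cos24.1° = 2.081 m; N'_4 = 180·cos24.1° − 51·2.081 = 58.2; c'Δl = 6.04; W sinα = 73.5
Slice 5: Δl = 2.7/cos36.0° = 3.337 m; N'_5 = 284·cos36.0° − 39·3.337 = 99.6; c'Δl = 9.68; W sinα = 166.9
Slice 6: Δl = 3.0/cos54.1° = 5.116 m; N'_6 = 154·cos54.1° − 1·5.116 = 85.2; c'Δl = 14.84; W sinα = 124.7
Σc'Δl = 49.1 kN/m; ΣN' = 395.0 kN/m; ΣW sinα = 412.5 kN/m
Resisting = 49.1 + 395.0·tan34.5° = 49.1 + 271.4 = 320.5 kN/m
FS = 320.5 / 412.5 = 0.777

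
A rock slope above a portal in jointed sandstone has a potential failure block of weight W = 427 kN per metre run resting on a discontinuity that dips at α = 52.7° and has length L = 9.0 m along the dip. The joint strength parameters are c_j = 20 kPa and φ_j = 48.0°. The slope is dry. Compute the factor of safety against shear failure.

Resolving the block weight along and normal to the plane and applying the Mohr–Coulomb strength on the joint:
N' = W cosα = 427·cos52.7° = 258.8 kN/m
Driving force T = W sinα = 427·sin52.7° = 339.7 kN/m
Resisting force R = c_j·L + N'·tanφ_j = 20·9.0 + 258.8·tan48.0° = 180.0 + 287.4 = 467.4 kN/m
FS = R / T = 467.4 / 339.7 = 1.376

FS = 1.38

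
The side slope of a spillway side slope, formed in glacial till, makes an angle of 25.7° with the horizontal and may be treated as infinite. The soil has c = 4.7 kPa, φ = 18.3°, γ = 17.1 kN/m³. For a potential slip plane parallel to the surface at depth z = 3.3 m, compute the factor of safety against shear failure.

For an infinite slope with a slip plane parallel to the surface (no pore pressure): FS = [c + γz cos²β tanφ] / [γz sinβ cosβ].
γz = 17.1·3.3 = 56.43 kN/m²
Numerator = 4.7 + 56.43·cos²25.7°·tan18.3° = 4.7 + 56.43·0.8119·0.3307 = 19.853 kPa
Denominator = 56.43·sin25.7°·cos25.7° = 56.43·0.4337·0.9011 = 22.051 kPa
FS = 19.853 / 22.051 = 0.900

FS = 0.90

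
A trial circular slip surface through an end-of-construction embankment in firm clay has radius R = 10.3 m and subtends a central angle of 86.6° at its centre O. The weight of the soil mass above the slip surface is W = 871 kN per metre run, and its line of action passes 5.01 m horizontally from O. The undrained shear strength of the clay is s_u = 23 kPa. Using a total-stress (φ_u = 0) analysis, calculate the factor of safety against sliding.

FS = 0.85

Taking moments about the centre O, the resisting moment is provided by the undrained shear strength acting along the arc:
Arc length L_a = R·θ = 10.3·(86.6°·π/180) = 10.3·1.5115 = 15.57 m
M_R = s_u·L_a·R = 23·15.57·10.3 = 3688.1 kN·m/m
M_D = W·d = 871·5.01 = 4363.7 kN·m/m
FS = M_R / M_D = 3688.1 / 4363.7 = 0.845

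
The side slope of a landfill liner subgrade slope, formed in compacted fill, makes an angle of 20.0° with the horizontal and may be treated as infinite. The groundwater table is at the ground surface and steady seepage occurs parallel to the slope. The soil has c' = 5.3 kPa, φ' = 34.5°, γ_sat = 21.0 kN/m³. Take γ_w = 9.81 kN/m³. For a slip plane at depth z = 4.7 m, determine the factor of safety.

With seepage parallel to the slope and the water table at the surface, the effective normal stress on the slip plane uses the buoyant unit weight γ' = γ_sat − γ_w while the driving shear stress uses γ_sat:
FS = [c' + γ' z cos²β tanφ'] / [γ_sat z sinβ cosβ]
γ' = 21.0 − 9.81 = 11.19 kN/m³
Numerator = 5.3 + 11.19·4.7·cos²20.0°·tan34.5° = 5.3 + 11.19·4.7·0.8830·0.6873 = 37.218 kPa
Denominator = 21.0·4.7·sin20.0°·cos20.0° = 21.0·4.7·0.3420·0.9397 = 31.722 kPa
FS = 37.218 / 31.722 = 1.173

FS = 1.17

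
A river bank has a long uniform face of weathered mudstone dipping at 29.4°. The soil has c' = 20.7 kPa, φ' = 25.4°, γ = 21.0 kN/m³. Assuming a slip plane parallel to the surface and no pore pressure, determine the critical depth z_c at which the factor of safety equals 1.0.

Setting FS = 1.00 in FS = [c' + γz cos²β tanφ'] / [γz sinβ cosβ] and solving for z:
z = c' / [γ cosβ (FS·sinβ − cosβ·tanφ')]
  = 20.7 / [21.0·cos29.4°·(1.00·sin29.4° − cos29.4°·tan25.4°)]
  = 20.7 / [21.0·0.8712·(1.00·0.4909 − 0.8712·0.4748)]
  = 20.7 / 1.4128 = 14.652 m

z_c = 14.65 m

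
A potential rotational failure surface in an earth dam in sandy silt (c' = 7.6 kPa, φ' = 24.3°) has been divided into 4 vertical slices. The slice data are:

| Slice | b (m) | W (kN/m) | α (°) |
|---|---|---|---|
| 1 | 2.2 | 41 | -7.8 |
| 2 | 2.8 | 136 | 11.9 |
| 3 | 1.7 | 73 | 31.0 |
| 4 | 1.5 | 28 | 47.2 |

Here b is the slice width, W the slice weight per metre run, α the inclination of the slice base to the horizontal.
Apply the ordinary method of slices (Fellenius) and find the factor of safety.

Ordinary method of slices: FS = Σ[c'·Δl_i + (W_i cosα_i)·tanφ'] / Σ W_i sinα_i, with Δl_i = b_i / cosα_i.
Slice 1: Δl = 2.2/cos(-7.8°) = 2.221 m; N'_1 = 41·cos(-7.8°) = 40.6; c'Δl = 16.88; W sinα = -5.6
Slice 2: Δl = 2.8/cos11.9° = 2.861 m; N'_2 = 136·cos11.9° = 133.1; c'Δl = 21.75; W sinα = 28.0
Slice 3: Δl = 1.7/cos31.0° = 1.983 m; N'_3 = 73·cos31.0° = 62.6; c'Δl = 15.07; W sinα = 37.6
Slice 4: Δl = 1.5/cos47.2° = 2.208 m; N'_4 = 28·cos47.2° = 19.0; c'Δl = 16.78; W sinα = 20.5
Σc'Δl = 70.5 kN/m; ΣN' = 255.3 kN/m; ΣW sinα = 80.6 kN/m
Resisting = 70.5 + 255.3·tan24.3° = 70.5 + 115.3 = 185.7 kN/m
FS = 185.7 / 80.6 = 2.304

FS = 2.30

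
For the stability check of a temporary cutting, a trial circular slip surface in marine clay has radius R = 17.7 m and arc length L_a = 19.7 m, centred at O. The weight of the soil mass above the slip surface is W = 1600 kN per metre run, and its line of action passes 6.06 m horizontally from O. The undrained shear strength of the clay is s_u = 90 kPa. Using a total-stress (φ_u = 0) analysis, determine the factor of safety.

FS = 3.24

Taking moments about the centre O, the resisting moment is provided by the undrained shear strength acting along the arc:
M_R = s_u·L_a·R = 90·19.70·17.7 = 31382.1 kN·m/m
M_D = W·d = 1600·6.06 = 9696.0 kN·m/m
FS = M_R / M_D = 31382.1 / 9696.0 = 3.237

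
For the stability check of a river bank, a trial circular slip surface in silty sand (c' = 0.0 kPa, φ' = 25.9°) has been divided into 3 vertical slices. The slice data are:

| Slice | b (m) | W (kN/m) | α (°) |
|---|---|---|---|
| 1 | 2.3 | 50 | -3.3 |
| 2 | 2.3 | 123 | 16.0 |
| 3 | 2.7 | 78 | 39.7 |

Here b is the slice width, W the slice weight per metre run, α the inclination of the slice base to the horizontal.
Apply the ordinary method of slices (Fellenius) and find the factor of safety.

FS = 1.37

Ordinary method of slices: FS = Σ[c'·Δl_i + (W_i cosα_i)·tanφ'] / Σ W_i sinα_i, with Δl_i = b_i / cosα_i.
Slice 1: Δl = 2.3/cos(-3.3°) = 2.304 m; N'_1 = 50·cos(-3.3°) = 49.9; c'Δl = 0.00; W sinα = -2.9
Slice 2: Δl = 2.3/cos16.0° = 2.393 m; N'_2 = 123·cos16.0° = 118.2; c'Δl = 0.00; W sinα = 33.9
Slice 3: Δl = 2.7/cos39.7° = 3.509 m; N'_3 = 78·cos39.7° = 60.0; c'Δl = 0.00; W sinα = 49.8
Σc'Δl = 0.0 kN/m; ΣN' = 228.2 kN/m; ΣW sinα = 80.8 kN/m
Resisting = 0.0 + 228.2·tan25.9° = 0.0 + 110.8 = 110.8 kN/m
FS = 110.8 / 80.8 = 1.370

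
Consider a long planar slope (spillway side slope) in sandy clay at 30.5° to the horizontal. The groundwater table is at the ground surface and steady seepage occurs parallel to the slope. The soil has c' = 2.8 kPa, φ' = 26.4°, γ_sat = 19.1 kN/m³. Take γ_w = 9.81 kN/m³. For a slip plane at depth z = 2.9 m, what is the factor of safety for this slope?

FS = 0.53

With seepage parallel to the slope and the water table at the surface, the effective normal stress on the slip plane uses the buoyant unit weight γ' = γ_sat − γ_w while the driving shear stress uses γ_sat:
FS = [c' + γ' z cos²β tanφ'] / [γ_sat z sinβ cosβ]
γ' = 19.1 − 9.81 = 9.29 kN/m³
Numerator = 2.8 + 9.29·2.9·cos²30.5°·tan26.4° = 2.8 + 9.29·2.9·0.7424·0.4964 = 12.729 kPa
Denominator = 19.1·2.9·sin30.5°·cos30.5° = 19.1·2.9·0.5075·0.8616 = 24.223 kPa
FS = 12.729 / 24.223 = 0.525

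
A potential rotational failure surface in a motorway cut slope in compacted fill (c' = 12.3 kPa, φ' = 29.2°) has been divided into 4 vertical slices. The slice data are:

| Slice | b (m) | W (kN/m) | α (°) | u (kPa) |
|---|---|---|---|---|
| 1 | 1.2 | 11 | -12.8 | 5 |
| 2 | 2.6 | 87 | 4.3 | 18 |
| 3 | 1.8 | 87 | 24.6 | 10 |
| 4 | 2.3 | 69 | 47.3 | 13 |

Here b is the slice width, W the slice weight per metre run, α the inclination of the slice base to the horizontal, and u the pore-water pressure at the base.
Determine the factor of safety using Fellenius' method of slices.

Ordinary method of slices: FS = Σ[c'·Δl_i + (W_i cosα_i − u_i·Δl_i)·tanφ'] / Σ W_i sinα_i, with Δl_i = b_i / cosα_i.
Slice 1: Δl = 1.2/cos(-12.8°) = 1.231 m; N'_1 = 11·cos(-12.8°) − 5·1.231 = 4.6; c'Δl = 15.14; W sinα = -2.4
Slice 2: Δl = 2.6/cos4.3° = 2.607 m; N'_2 = 87·cos4.3° − 18·2.607 = 39.8; c'Δl = 32.07; W sinα = 6.5
Slice 3: Δl = 1.8/cos24.6° = 1.980 m; N'_3 = 87·cos24.6° − 10·1.980 = 59.3; c'Δl = 24.35; W sinα = 36.2
Slice 4: Δl = 2.3/cos47.3° = 3.392 m; N'_4 = 69·cos47.3° − 13·3.392 = 2.7; c'Δl = 41.72; W sinα = 50.7
Σc'Δl = 113.3 kN/m; ΣN' = 106.4 kN/m; ΣW sinα = 91.0 kN/m
Resisting = 113.3 + 106.4·tan29.2° = 113.3 + 59.5 = 172.7 kN/m
FS = 172.7 / 91.0 = 1.898

FS = 1.90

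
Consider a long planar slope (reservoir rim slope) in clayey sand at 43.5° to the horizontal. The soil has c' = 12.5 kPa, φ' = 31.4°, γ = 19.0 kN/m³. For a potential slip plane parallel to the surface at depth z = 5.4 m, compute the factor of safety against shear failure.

FS = 0.89

For an infinite slope with a slip plane parallel to the surface (no pore pressure): FS = [c' + γz cos²β tanφ'] / [γz sinβ cosβ].
γz = 19.0·5.4 = 102.60 kN/m²
Numerator = 12.5 + 102.60·cos²43.5°·tan31.4° = 12.5 + 102.60·0.5262·0.6104 = 45.452 kPa
Denominator = 102.60·sin43.5°·cos43.5° = 102.60·0.6884·0.7254 = 51.230 kPa
FS = 45.452 / 51.230 = 0.887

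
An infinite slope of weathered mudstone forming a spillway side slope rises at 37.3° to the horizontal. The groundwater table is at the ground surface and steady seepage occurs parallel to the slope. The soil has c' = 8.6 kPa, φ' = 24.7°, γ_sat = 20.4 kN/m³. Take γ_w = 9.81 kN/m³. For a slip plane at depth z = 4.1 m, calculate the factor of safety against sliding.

FS = 0.53

With seepage parallel to the slope and the water table at the surface, the effective normal stress on the slip plane uses the buoyant unit weight γ' = γ_sat − γ_w while the driving shear stress uses γ_sat:
FS = [c' + γ' z cos²β tanφ'] / [γ_sat z sinβ cosβ]
γ' = 20.4 − 9.81 = 10.59 kN/m³
Numerator = 8.6 + 10.59·4.1·cos²37.3°·tan24.7° = 8.6 + 10.59·4.1·0.6328·0.4599 = 21.237 kPa
Denominator = 20.4·4.1·sin37.3°·cos37.3° = 20.4·4.1·0.6060·0.7955 = 40.318 kPa
FS = 21.237 / 40.318 = 0.527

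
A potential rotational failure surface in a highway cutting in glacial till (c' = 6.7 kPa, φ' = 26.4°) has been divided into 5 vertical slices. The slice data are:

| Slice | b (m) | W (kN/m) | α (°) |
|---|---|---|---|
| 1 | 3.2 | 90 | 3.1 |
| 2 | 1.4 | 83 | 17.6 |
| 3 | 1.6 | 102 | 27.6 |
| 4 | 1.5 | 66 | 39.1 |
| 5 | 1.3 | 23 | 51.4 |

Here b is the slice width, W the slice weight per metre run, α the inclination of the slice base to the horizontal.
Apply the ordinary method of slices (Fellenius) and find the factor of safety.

FS = 1.69

Ordinary method of slices: FS = Σ[c'·Δl_i + (W_i cosα_i)·tanφ'] / Σ W_i sinα_i, with Δl_i = b_i / cosα_i.
Slice 1: Δl = 3.2/cos3.1° = 3.205 m; N'_1 = 90·cos3.1° = 89.9; c'Δl = 21.47; W sinα = 4.9
Slice 2: Δl = 1.4/cos17.6° = 1.469 m; N'_2 = 83·cos17.6° = 79.1; c'Δl = 9.84; W sinα = 25.1
Slice 3: Δl = 1.6/cos27.6° = 1.805 m; N'_3 = 102·cos27.6° = 90.4; c'Δl = 12.10; W sinα = 47.3
Slice 4: Δl = 1.5/cos39.1° = 1.933 m; N'_4 = 66·cos39.1° = 51.2; c'Δl = 12.95; W sinα = 41.6
Slice 5: Δl = 1.3/cos51.4° = 2.084 m; N'_5 = 23·cos51.4° = 14.3; c'Δl = 13.96; W sinα = 18.0
Σc'Δl = 70.3 kN/m; ΣN' = 324.9 kN/m; ΣW sinα = 136.8 kN/m
Resisting = 70.3 + 324.9·tan26.4° = 70.3 + 161.3 = 231.6 kN/m
FS = 231.6 / 136.8 = 1.693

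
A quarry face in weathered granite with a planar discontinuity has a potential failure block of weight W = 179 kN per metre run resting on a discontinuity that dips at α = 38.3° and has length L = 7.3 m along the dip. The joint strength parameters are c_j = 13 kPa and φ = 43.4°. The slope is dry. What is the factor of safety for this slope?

FS = 2.05

Resolving the block weight along and normal to the plane and applying the Mohr–Coulomb strength on the joint:
N' = W cosα = 179·cos38.3° = 140.5 kN/m
Driving force T = W sinα = 179·sin38.3° = 110.9 kN/m
Resisting force R = c_j·L + N'·tanφ = 13·7.3 + 140.5·tan43.4° = 94.9 + 132.8 = 227.7 kN/m
FS = R / T = 227.7 / 110.9 = 2.053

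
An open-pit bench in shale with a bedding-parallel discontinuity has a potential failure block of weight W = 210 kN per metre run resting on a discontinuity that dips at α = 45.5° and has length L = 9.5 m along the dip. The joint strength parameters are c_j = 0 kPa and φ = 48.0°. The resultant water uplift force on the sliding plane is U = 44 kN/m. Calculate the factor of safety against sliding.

FS = 0.77

Resolving the block weight along and normal to the plane and applying the Mohr–Coulomb strength on the joint:
N' = W cosα − U = 210·cos45.5° − 44 = 103.2 kN/m
Driving force T = W sinα = 210·sin45.5° = 149.8 kN/m
Resisting force R = c_j·L + N'·tanφ = 0·9.5 + 103.2·tan48.0° = 0.0 + 114.6 = 114.6 kN/m
FS = R / T = 114.6 / 149.8 = 0.765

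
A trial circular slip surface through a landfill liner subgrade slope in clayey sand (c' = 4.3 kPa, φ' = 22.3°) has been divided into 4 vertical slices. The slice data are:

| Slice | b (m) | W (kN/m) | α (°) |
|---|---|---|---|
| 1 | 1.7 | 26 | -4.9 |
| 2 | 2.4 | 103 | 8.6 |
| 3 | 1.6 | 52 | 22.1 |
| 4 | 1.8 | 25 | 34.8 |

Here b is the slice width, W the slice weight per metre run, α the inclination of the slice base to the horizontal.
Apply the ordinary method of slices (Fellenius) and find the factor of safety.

Ordinary method of slices: FS = Σ[c'·Δl_i + (W_i cosα_i)·tanφ'] / Σ W_i sinα_i, with Δl_i = b_i / cosα_i.
Slice 1: Δl = 1.7/cos(-4.9°) = 1.706 m; N'_1 = 26·cos(-4.9°) = 25.9; c'Δl = 7.34; W sinα = -2.2
Slice 2: Δl = 2.4/cos8.6° = 2.427 m; N'_2 = 103·cos8.6° = 101.8; c'Δl = 10.44; W sinα = 15.4
Slice 3: Δl = 1.6/cos22.1° = 1.727 m; N'_3 = 52·cos22.1° = 48.2; c'Δl = 7.43; W sinα = 19.6
Slice 4: Δl = 1.8/cos34.8° = 2.192 m; N'_4 = 25·cos34.8° = 20.5; c'Δl = 9.43; W sinα = 14.3
Σc'Δl = 34.6 kN/m; ΣN' = 196.5 kN/m; ΣW sinα = 47.0 kN/m
Resisting = 34.6 + 196.5·tan22.3° = 34.6 + 80.6 = 115.2 kN/m
FS = 115.2 / 47.0 = 2.450

FS = 2.45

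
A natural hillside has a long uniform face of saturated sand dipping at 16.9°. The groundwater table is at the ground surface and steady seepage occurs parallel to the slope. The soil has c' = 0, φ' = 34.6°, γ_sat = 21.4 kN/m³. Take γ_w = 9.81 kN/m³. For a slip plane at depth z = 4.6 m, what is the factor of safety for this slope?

FS = 1.23

With seepage parallel to the slope and the water table at the surface, the effective normal stress on the slip plane uses the buoyant unit weight γ' = γ_sat − γ_w while the driving shear stress uses γ_sat:
FS = [c' + γ' z cos²β tanφ'] / [γ_sat z sinβ cosβ]
(For c' = 0 this reduces to FS = (γ'/γ_sat)·tanφ'/tanβ.)
γ' = 21.4 − 9.81 = 11.59 kN/m³
Numerator = 0.0 + 11.59·4.6·cos²16.9°·tan34.6° = 0.0 + 11.59·4.6·0.9155·0.6899 = 33.671 kPa
Denominator = 21.4·4.6·sin16.9°·cos16.9° = 21.4·4.6·0.2907·0.9568 = 27.381 kPa
FS = 33.671 / 27.381 = 1.230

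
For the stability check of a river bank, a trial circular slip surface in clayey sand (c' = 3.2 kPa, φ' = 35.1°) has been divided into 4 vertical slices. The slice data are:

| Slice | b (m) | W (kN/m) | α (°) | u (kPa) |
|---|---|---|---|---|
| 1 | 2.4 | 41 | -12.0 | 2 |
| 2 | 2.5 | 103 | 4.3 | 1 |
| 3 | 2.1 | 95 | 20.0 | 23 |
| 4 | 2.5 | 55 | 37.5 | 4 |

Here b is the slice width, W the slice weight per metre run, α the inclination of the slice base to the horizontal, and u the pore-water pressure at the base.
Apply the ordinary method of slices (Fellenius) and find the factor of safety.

Ordinary method of slices: FS = Σ[c'·Δl_i + (W_i cosα_i − u_i·Δl_i)·tanφ'] / Σ W_i sinα_i, with Δl_i = b_i / cosα_i.
Slice 1: Δl = 2.4/cos(-12.0°) = 2.454 m; N'_1 = 41·cos(-12.0°) − 2·2.454 = 35.2; c'Δl = 7.85; W sinα = -8.5
Slice 2: Δl = 2.5/cos4.3° = 2.507 m; N'_2 = 103·cos4.3° − 1·2.507 = 100.2; c'Δl = 8.02; W sinα = 7.7
Slice 3: Δl = 2.1/cos20.0° = 2.235 m; N'_3 = 95·cos20.0° − 23·2.235 = 37.9; c'Δl = 7.15; W sinα = 32.5
Slice 4: Δl = 2.5/cos37.5° = 3.151 m; N'_4 = 55·cos37.5° − 4·3.151 = 31.0; c'Δl = 10.08; W sinα = 33.5
Σc'Δl = 33.1 kN/m; ΣN' = 204.3 kN/m; ΣW sinα = 65.2 kN/m
Resisting = 33.1 + 204.3·tan35.1° = 33.1 + 143.6 = 176.7 kN/m
FS = 176.7 / 65.2 = 2.711

FS = 2.71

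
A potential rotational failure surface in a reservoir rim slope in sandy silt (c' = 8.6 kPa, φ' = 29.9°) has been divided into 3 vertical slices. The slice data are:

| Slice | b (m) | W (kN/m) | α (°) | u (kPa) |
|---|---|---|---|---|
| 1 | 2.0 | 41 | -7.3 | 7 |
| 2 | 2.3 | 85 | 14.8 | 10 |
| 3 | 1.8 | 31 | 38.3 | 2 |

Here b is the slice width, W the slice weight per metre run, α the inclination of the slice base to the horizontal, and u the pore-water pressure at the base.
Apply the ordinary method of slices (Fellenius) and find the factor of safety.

FS = 3.30

Ordinary method of slices: FS = Σ[c'·Δl_i + (W_i cosα_i − u_i·Δl_i)·tanφ'] / Σ W_i sinα_i, with Δl_i = b_i / cosα_i.
Slice 1: Δl = 2.0/cos(-7.3°) = 2.016 m; N'_1 = 41·cos(-7.3°) − 7·2.016 = 26.6; c'Δl = 17.34; W sinα = -5.2
Slice 2: Δl = 2.3/cos14.8° = 2.379 m; N'_2 = 85·cos14.8° − 10·2.379 = 58.4; c'Δl = 20.46; W sinα = 21.7
Slice 3: Δl = 1.8/cos38.3° = 2.294 m; N'_3 = 31·cos38.3° − 2·2.294 = 19.7; c'Δl = 19.73; W sinα = 19.2
Σc'Δl = 57.5 kN/m; ΣN' = 104.7 kN/m; ΣW sinα = 35.7 kN/m
Resisting = 57.5 + 104.7·tan29.9° = 57.5 + 60.2 = 117.7 kN/m
FS = 117.7 / 35.7 = 3.296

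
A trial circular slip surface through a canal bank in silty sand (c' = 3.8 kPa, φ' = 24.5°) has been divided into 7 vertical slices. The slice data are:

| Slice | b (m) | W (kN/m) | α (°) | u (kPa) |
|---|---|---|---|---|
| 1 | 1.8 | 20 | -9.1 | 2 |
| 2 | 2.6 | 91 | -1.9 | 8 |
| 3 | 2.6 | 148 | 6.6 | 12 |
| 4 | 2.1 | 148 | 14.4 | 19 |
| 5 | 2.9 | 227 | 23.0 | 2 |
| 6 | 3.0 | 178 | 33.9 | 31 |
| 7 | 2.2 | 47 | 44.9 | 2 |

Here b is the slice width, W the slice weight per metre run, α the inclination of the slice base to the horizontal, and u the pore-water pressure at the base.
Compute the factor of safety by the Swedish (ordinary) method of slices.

Ordinary method of slices: FS = Σ[c'·Δl_i + (W_i cosα_i − u_i·Δl_i)·tanφ'] / Σ W_i sinα_i, with Δl_i = b_i / cosα_i.
Slice 1: Δl = 1.8/cos(-9.1°) = 1.823 m; N'_1 = 20·cos(-9.1°) − 2·1.823 = 16.1; c'Δl = 6.93; W sinα = -3.2
Slice 2: Δl = 2.6/cos(-1.9°) = 2.601 m; N'_2 = 91·cos(-1.9°) − 8·2.601 = 70.1; c'Δl = 9.89; W sinα = -3.0
Slice 3: Δl = 2.6/cos6.6° = 2.617 m; N'_3 = 148·cos6.6° − 12·2.617 = 115.6; c'Δl = 9.95; W sinα = 17.0
Slice 4: Δl = 2.1/cos14.4° = 2.168 m; N'_4 = 148·cos14.4° − 19·2.168 = 102.2; c'Δl = 8.24; W sinα = 36.8
Slice 5: Δl = 2.9/cos23.0° = 3.150 m; N'_5 = 227·cos23.0° − 2·3.150 = 202.7; c'Δl = 11.97; W sinα = 88.7
Slice 6: Δl = 3.0/cos33.9° = 3.614 m; N'_6 = 178·cos33.9° − 31·3.614 = 35.7; c'Δl = 13.73; W sinα = 99.3
Slice 7: Δl = 2.2/cos44.9° = 3.106 m; N'_7 = 47·cos44.9° − 2·3.106 = 27.1; c'Δl = 11.80; W sinα = 33.2
Σc'Δl = 72.5 kN/m; ΣN' = 569.4 kN/m; ΣW sinα = 268.8 kN/m
Resisting = 72.5 + 569.4·tan24.5° = 72.5 + 259.5 = 332.0 kN/m
FS = 332.0 / 268.8 = 1.235

FS = 1.24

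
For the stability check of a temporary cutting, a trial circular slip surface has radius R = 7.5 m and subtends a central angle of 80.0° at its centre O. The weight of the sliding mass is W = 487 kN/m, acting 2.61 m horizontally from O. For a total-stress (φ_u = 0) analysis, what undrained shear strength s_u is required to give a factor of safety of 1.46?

s_u = 23.6 kPa

FS = s_u·L_a·R / (W·d), so s_u = FS·W·d / (L_a·R).
Arc length L_a = R·θ = 7.5·(80.0°·π/180) = 7.5·1.3963 = 10.47 m
s_u = 1.46·487·2.61 / (10.47·7.5) = 1855.8 / 78.54 = 23.63 kPa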